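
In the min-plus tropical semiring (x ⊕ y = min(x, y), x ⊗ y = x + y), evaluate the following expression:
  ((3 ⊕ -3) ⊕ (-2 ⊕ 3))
((3 ⊕ -3) ⊕ (-2 ⊕ 3)) = -3

Expand innermost to outermost. Recall ⊕ takes the minimum of its arguments and ⊗ takes their sum. Working out the expression ((3 ⊕ -3) ⊕ (-2 ⊕ 3)) gives -3.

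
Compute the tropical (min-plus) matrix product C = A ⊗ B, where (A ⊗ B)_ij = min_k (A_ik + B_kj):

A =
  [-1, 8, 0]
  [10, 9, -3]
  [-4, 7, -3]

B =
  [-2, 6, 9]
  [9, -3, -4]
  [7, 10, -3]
A ⊗ B =
  [-3, 5, -3]
  [4, 6, -6]
  [-6, 2, -6]

Apply the min-plus product entry-by-entry:
  C[0][0] = min over k of (A[0][0] + B[0][0] = -1 + -2 = -3, A[0][1] + B[1][0] = 8 + 9 = 17, A[0][2] + B[2][0] = 0 + 7 = 7) = -3 (attained at k = 0)
  C[0][1] = min over k of (A[0][0] + B[0][1] = -1 + 6 = 5, A[0][1] + B[1][1] = 8 + -3 = 5, A[0][2] + B[2][1] = 0 + 10 = 10) = 5 (attained at k = 0)
  C[0][2] = min over k of (A[0][0] + B[0][2] = -1 + 9 = 8, A[0][1] + B[1][2] = 8 + -4 = 4, A[0][2] + B[2][2] = 0 + -3 = -3) = -3 (attained at k = 2)
  C[1][0] = min over k of (A[1][0] + B[0][0] = 10 + -2 = 8, A[1][1] + B[1][0] = 9 + 9 = 18, A[1][2] + B[2][0] = -3 + 7 = 4) = 4 (attained at k = 2)
  C[1][1] = min over k of (A[1][0] + B[0][1] = 10 + 6 = 16, A[1][1] + B[1][1] = 9 + -3 = 6, A[1][2] + B[2][1] = -3 + 10 = 7) = 6 (attained at k = 1)
  C[1][2] = min over k of (A[1][0] + B[0][2] = 10 + 9 = 19, A[1][1] + B[1][2] = 9 + -4 = 5, A[1][2] + B[2][2] = -3 + -3 = -6) = -6 (attained at k = 2)
  C[2][0] = min over k of (A[2][0] + B[0][0] = -4 + -2 = -6, A[2][1] + B[1][0] = 7 + 9 = 16, A[2][2] + B[2][0] = -3 + 7 = 4) = -6 (attained at k = 0)
  C[2][1] = min over k of (A[2][0] + B[0][1] = -4 + 6 = 2, A[2][1] + B[1][1] = 7 + -3 = 4, A[2][2] + B[2][1] = -3 + 10 = 7) = 2 (attained at k = 0)
  C[2][2] = min over k of (A[2][0] + B[0][2] = -4 + 9 = 5, A[2][1] + B[1][2] = 7 + -4 = 3, A[2][2] + B[2][2] = -3 + -3 = -6) = -6 (attained at k = 2)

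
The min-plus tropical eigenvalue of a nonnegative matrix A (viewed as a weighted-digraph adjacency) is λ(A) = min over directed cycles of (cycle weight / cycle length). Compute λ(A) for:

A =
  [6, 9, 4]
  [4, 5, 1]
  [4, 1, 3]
λ(A) = 1

Enumerate directed cycles and compute their means (weight / length). Sample:
  cycle 0 → 0: weight = 6, length = 1, mean = 6/1 ≈ 6.000
  cycle 1 → 1: weight = 5, length = 1, mean = 5/1 ≈ 5.000
  cycle 2 → 2: weight = 3, length = 1, mean = 3/1 ≈ 3.000
  cycle 0 → 1 → 0: weight = 13, length = 2, mean = 13/2 ≈ 6.500
  cycle 0 → 2 → 0: weight = 8, length = 2, mean = 8/2 ≈ 4.000
  cycle 1 → 0 → 1: weight = 13, length = 2, mean = 13/2 ≈ 6.500
Minimum mean = 1.000, attained e.g. along the cycle 1 → 2 → 1 with weight 2 and length 2. So λ(A) = 2/2 = 1.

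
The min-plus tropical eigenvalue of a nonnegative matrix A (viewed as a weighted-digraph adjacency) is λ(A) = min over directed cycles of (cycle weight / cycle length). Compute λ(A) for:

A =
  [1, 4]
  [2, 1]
λ(A) = 1

Enumerate directed cycles and compute their means (weight / length). Sample:
  cycle 0 → 0: weight = 1, length = 1, mean = 1/1 ≈ 1.000
  cycle 1 → 1: weight = 1, length = 1, mean = 1/1 ≈ 1.000
  cycle 0 → 1 → 0: weight = 6, length = 2, mean = 6/2 ≈ 3.000
  cycle 1 → 0 → 1: weight = 6, length = 2, mean = 6/2 ≈ 3.000
Minimum mean = 1.000, attained e.g. along the cycle 0 → 0 with weight 1 and length 1. So λ(A) = 1/1 = 1.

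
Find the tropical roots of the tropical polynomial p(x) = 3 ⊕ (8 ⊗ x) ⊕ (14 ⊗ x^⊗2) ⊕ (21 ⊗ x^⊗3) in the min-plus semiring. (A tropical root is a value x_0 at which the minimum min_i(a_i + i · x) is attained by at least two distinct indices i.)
Roots: {-7, -6, -5}

Each tropical root is a break point of the lower envelope of the lines y = a_i + i · x (there are 4 lines, with slopes 0, 1, ..., 3). Only the lines that attain the minimum somewhere contribute to roots; other lines are dominated. Here the surviving (envelope) indices are i = 3, i = 2, i = 1, i = 0.
Intersections between consecutive envelope lines give the roots: for adjacent envelope indices i < j the intersection is x = (a_i − a_j) / (j − i). Reading off the sorted break points: {-7, -6, -5}.
Verification: at each break x_0, at least two indices attain the minimum of min_i(a_i + i · x_0).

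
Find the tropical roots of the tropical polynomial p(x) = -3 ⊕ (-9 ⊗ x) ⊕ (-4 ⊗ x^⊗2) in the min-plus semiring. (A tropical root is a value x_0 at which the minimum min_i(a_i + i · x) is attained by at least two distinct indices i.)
Roots: {-5, 6}

Each tropical root is a break point of the lower envelope of the lines y = a_i + i · x (there are 3 lines, with slopes 0, 1, ..., 2). Only the lines that attain the minimum somewhere contribute to roots; other lines are dominated. Here the surviving (envelope) indices are i = 2, i = 1, i = 0.
Intersections between consecutive envelope lines give the roots: for adjacent envelope indices i < j the intersection is x = (a_i − a_j) / (j − i). Reading off the sorted break points: {-5, 6}.
Verification: at each break x_0, at least two indices attain the minimum of min_i(a_i + i · x_0).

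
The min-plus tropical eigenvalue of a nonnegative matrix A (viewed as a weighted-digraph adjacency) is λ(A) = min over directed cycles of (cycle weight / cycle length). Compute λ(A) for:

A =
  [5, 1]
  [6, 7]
λ(A) = 7/2

Enumerate directed cycles and compute their means (weight / length). Sample:
  cycle 0 → 0: weight = 5, length = 1, mean = 5/1 ≈ 5.000
  cycle 1 → 1: weight = 7, length = 1, mean = 7/1 ≈ 7.000
  cycle 0 → 1 → 0: weight = 7, length = 2, mean = 7/2 ≈ 3.500
  cycle 1 → 0 → 1: weight = 7, length = 2, mean = 7/2 ≈ 3.500
Minimum mean = 3.500, attained e.g. along the cycle 0 → 1 → 0 with weight 7 and length 2. So λ(A) = 7/2 = 7/2.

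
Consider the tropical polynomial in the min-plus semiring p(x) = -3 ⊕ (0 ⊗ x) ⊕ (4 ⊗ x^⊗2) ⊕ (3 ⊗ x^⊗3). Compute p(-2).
p(-2) = -3

A tropical monomial a ⊗ x^⊗i evaluates to a + i · x. Evaluating each term at x = -2:
  Term 0 contributes -3 + 0 · -2 = -3
  Term 1 contributes 0 + 1 · -2 = -2
  Term 2 contributes 4 + 2 · -2 = 0
  Term 3 contributes 3 + 3 · -2 = -3
p(-2) = ⊕ of these = min[-3, -2, 0, -3] = -3.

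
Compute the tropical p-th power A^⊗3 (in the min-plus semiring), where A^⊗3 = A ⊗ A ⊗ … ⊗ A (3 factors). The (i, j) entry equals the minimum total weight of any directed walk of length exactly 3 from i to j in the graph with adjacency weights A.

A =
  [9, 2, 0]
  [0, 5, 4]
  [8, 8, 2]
A^⊗3 =
  [7, 4, 2]
  [2, 7, 2]
  [10, 10, 6]

Each entry (A^⊗3)_ij equals the minimum over all length-3 walks i = v_0 → v_1 → … → v_3 = j of Σ_t A[v_t][v_{t+1}]. For example, for (i, j) = (0, 2) we minimise over 9 possible intermediate vertex sequences; the minimum is 2, attained along the walk 0 → 1 → 0 → 2.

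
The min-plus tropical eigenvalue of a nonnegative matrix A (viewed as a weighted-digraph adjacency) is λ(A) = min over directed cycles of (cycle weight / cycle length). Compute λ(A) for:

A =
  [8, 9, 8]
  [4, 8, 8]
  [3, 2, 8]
λ(A) = 14/3

Enumerate directed cycles and compute their means (weight / length). Sample:
  cycle 0 → 0: weight = 8, length = 1, mean = 8/1 ≈ 8.000
  cycle 1 → 1: weight = 8, length = 1, mean = 8/1 ≈ 8.000
  cycle 2 → 2: weight = 8, length = 1, mean = 8/1 ≈ 8.000
  cycle 0 → 1 → 0: weight = 13, length = 2, mean = 13/2 ≈ 6.500
  cycle 0 → 2 → 0: weight = 11, length = 2, mean = 11/2 ≈ 5.500
  cycle 1 → 0 → 1: weight = 13, length = 2, mean = 13/2 ≈ 6.500
Minimum mean = 4.667, attained e.g. along the cycle 0 → 2 → 1 → 0 with weight 14 and length 3. So λ(A) = 14/3 = 14/3.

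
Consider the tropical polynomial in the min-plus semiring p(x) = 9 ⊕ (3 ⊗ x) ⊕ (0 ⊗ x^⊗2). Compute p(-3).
p(-3) = -6

A tropical monomial a ⊗ x^⊗i evaluates to a + i · x. Evaluating each term at x = -3:
  Term 0 contributes 9 + 0 · -3 = 9
  Term 1 contributes 3 + 1 · -3 = 0
  Term 2 contributes 0 + 2 · -3 = -6
p(-3) = ⊕ of these = min[9, 0, -6] = -6.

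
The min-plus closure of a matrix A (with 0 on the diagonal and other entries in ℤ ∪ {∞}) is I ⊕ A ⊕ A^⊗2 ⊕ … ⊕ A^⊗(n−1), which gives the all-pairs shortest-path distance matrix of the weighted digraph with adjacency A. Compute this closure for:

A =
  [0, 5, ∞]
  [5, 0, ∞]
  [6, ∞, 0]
Closure =
  [0, 5, ∞]
  [5, 0, ∞]
  [6, 11, 0]

This is the Floyd-Warshall all-pairs shortest-path computation. For each intermediate vertex k = 0, 1, …, 2, update dist[i][j] ← min(dist[i][j], dist[i][k] + dist[k][j]). The final matrix gives, for each (i, j), the minimum total weight of any directed path from i to j (possibly empty when i = j).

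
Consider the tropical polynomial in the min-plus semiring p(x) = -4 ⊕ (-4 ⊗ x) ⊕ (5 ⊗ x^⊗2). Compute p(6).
p(6) = -4

A tropical monomial a ⊗ x^⊗i evaluates to a + i · x. Evaluating each term at x = 6:
  Term 0 contributes -4 + 0 · 6 = -4
  Term 1 contributes -4 + 1 · 6 = 2
  Term 2 contributes 5 + 2 · 6 = 17
p(6) = ⊕ of these = min[-4, 2, 17] = -4.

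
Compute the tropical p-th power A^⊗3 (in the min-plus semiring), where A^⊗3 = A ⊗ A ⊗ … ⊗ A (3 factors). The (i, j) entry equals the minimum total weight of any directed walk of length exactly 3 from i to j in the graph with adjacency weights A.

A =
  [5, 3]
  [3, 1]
A^⊗3 =
  [7, 5]
  [5, 3]

Each entry (A^⊗3)_ij equals the minimum over all length-3 walks i = v_0 → v_1 → … → v_3 = j of Σ_t A[v_t][v_{t+1}]. For example, for (i, j) = (0, 1) we minimise over 4 possible intermediate vertex sequences; the minimum is 5, attained along the walk 0 → 1 → 1 → 1.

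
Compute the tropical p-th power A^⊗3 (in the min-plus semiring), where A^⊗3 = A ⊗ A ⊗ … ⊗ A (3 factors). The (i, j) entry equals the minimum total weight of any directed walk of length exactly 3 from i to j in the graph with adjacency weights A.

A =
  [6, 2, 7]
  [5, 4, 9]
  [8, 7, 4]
A^⊗3 =
  [11, 9, 14]
  [12, 11, 16]
  [15, 14, 12]

Each entry (A^⊗3)_ij equals the minimum over all length-3 walks i = v_0 → v_1 → … → v_3 = j of Σ_t A[v_t][v_{t+1}]. For example, for (i, j) = (0, 2) we minimise over 9 possible intermediate vertex sequences; the minimum is 14, attained along the walk 0 → 1 → 0 → 2.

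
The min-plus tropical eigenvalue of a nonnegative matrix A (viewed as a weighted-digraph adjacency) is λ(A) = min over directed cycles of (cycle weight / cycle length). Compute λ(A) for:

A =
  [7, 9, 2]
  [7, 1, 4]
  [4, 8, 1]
λ(A) = 1

Enumerate directed cycles and compute their means (weight / length). Sample:
  cycle 0 → 0: weight = 7, length = 1, mean = 7/1 ≈ 7.000
  cycle 1 → 1: weight = 1, length = 1, mean = 1/1 ≈ 1.000
  cycle 2 → 2: weight = 1, length = 1, mean = 1/1 ≈ 1.000
  cycle 0 → 1 → 0: weight = 16, length = 2, mean = 16/2 ≈ 8.000
  cycle 0 → 2 → 0: weight = 6, length = 2, mean = 6/2 ≈ 3.000
  cycle 1 → 0 → 1: weight = 16, length = 2, mean = 16/2 ≈ 8.000
Minimum mean = 1.000, attained e.g. along the cycle 1 → 1 with weight 1 and length 1. So λ(A) = 1/1 = 1.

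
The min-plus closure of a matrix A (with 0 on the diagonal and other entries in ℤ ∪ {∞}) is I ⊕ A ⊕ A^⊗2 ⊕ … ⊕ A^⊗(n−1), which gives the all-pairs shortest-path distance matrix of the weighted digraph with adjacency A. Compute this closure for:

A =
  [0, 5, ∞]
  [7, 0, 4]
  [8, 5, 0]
Closure =
  [0, 5, 9]
  [7, 0, 4]
  [8, 5, 0]

This is the Floyd-Warshall all-pairs shortest-path computation. For each intermediate vertex k = 0, 1, …, 2, update dist[i][j] ← min(dist[i][j], dist[i][k] + dist[k][j]). The final matrix gives, for each (i, j), the minimum total weight of any directed path from i to j (possibly empty when i = j).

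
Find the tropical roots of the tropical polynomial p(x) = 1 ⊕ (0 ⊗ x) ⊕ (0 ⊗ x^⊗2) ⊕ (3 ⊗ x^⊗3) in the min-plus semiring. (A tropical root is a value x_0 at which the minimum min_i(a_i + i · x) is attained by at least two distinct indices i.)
Roots: {-3, 0, 1}

Each tropical root is a break point of the lower envelope of the lines y = a_i + i · x (there are 4 lines, with slopes 0, 1, ..., 3). Only the lines that attain the minimum somewhere contribute to roots; other lines are dominated. Here the surviving (envelope) indices are i = 3, i = 2, i = 1, i = 0.
Intersections between consecutive envelope lines give the roots: for adjacent envelope indices i < j the intersection is x = (a_i − a_j) / (j − i). Reading off the sorted break points: {-3, 0, 1}.
Verification: at each break x_0, at least two indices attain the minimum of min_i(a_i + i · x_0).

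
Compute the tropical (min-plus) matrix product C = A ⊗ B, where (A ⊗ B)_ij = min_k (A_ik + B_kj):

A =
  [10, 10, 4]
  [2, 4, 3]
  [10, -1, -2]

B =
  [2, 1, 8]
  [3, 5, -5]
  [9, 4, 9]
A ⊗ B =
  [12, 8, 5]
  [4, 3, -1]
  [2, 2, -6]

Apply the min-plus product entry-by-entry:
  C[0][0] = min over k of (A[0][0] + B[0][0] = 10 + 2 = 12, A[0][1] + B[1][0] = 10 + 3 = 13, A[0][2] + B[2][0] = 4 + 9 = 13) = 12 (attained at k = 0)
  C[0][1] = min over k of (A[0][0] + B[0][1] = 10 + 1 = 11, A[0][1] + B[1][1] = 10 + 5 = 15, A[0][2] + B[2][1] = 4 + 4 = 8) = 8 (attained at k = 2)
  C[0][2] = min over k of (A[0][0] + B[0][2] = 10 + 8 = 18, A[0][1] + B[1][2] = 10 + -5 = 5, A[0][2] + B[2][2] = 4 + 9 = 13) = 5 (attained at k = 1)
  C[1][0] = min over k of (A[1][0] + B[0][0] = 2 + 2 = 4, A[1][1] + B[1][0] = 4 + 3 = 7, A[1][2] + B[2][0] = 3 + 9 = 12) = 4 (attained at k = 0)
  C[1][1] = min over k of (A[1][0] + B[0][1] = 2 + 1 = 3, A[1][1] + B[1][1] = 4 + 5 = 9, A[1][2] + B[2][1] = 3 + 4 = 7) = 3 (attained at k = 0)
  C[1][2] = min over k of (A[1][0] + B[0][2] = 2 + 8 = 10, A[1][1] + B[1][2] = 4 + -5 = -1, A[1][2] + B[2][2] = 3 + 9 = 12) = -1 (attained at k = 1)
  C[2][0] = min over k of (A[2][0] + B[0][0] = 10 + 2 = 12, A[2][1] + B[1][0] = -1 + 3 = 2, A[2][2] + B[2][0] = -2 + 9 = 7) = 2 (attained at k = 1)
  C[2][1] = min over k of (A[2][0] + B[0][1] = 10 + 1 = 11, A[2][1] + B[1][1] = -1 + 5 = 4, A[2][2] + B[2][1] = -2 + 4 = 2) = 2 (attained at k = 2)
  C[2][2] = min over k of (A[2][0] + B[0][2] = 10 + 8 = 18, A[2][1] + B[1][2] = -1 + -5 = -6, A[2][2] + B[2][2] = -2 + 9 = 7) = -6 (attained at k = 1)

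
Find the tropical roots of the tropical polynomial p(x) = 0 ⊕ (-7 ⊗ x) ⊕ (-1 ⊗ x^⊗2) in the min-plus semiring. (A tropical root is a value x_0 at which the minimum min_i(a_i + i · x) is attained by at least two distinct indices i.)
Roots: {-6, 7}

Each tropical root is a break point of the lower envelope of the lines y = a_i + i · x (there are 3 lines, with slopes 0, 1, ..., 2). Only the lines that attain the minimum somewhere contribute to roots; other lines are dominated. Here the surviving (envelope) indices are i = 2, i = 1, i = 0.
Intersections between consecutive envelope lines give the roots: for adjacent envelope indices i < j the intersection is x = (a_i − a_j) / (j − i). Reading off the sorted break points: {-6, 7}.
Verification: at each break x_0, at least two indices attain the minimum of min_i(a_i + i · x_0).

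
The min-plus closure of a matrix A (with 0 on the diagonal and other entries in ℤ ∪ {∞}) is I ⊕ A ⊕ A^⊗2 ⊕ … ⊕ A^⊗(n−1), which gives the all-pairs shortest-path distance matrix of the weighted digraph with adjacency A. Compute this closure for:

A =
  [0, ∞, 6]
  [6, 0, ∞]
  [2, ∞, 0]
Closure =
  [0, ∞, 6]
  [6, 0, 12]
  [2, ∞, 0]

This is the Floyd-Warshall all-pairs shortest-path computation. For each intermediate vertex k = 0, 1, …, 2, update dist[i][j] ← min(dist[i][j], dist[i][k] + dist[k][j]). The final matrix gives, for each (i, j), the minimum total weight of any directed path from i to j (possibly empty when i = j).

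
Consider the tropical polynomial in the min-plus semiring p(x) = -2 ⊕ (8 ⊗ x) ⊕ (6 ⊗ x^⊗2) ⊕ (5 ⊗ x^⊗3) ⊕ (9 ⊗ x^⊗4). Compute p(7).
p(7) = -2

A tropical monomial a ⊗ x^⊗i evaluates to a + i · x. Evaluating each term at x = 7:
  Term 0 contributes -2 + 0 · 7 = -2
  Term 1 contributes 8 + 1 · 7 = 15
  Term 2 contributes 6 + 2 · 7 = 20
  Term 3 contributes 5 + 3 · 7 = 26
  Term 4 contributes 9 + 4 · 7 = 37
p(7) = ⊕ of these = min[-2, 15, 20, 26, 37] = -2.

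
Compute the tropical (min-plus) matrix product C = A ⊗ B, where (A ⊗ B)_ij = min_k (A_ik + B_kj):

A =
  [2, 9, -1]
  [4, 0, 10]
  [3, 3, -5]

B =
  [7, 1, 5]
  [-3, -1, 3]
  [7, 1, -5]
A ⊗ B =
  [6, 0, -6]
  [-3, -1, 3]
  [0, -4, -10]

Apply the min-plus product entry-by-entry:
  C[0][0] = min over k of (A[0][0] + B[0][0] = 2 + 7 = 9, A[0][1] + B[1][0] = 9 + -3 = 6, A[0][2] + B[2][0] = -1 + 7 = 6) = 6 (attained at k = 1)
  C[0][1] = min over k of (A[0][0] + B[0][1] = 2 + 1 = 3, A[0][1] + B[1][1] = 9 + -1 = 8, A[0][2] + B[2][1] = -1 + 1 = 0) = 0 (attained at k = 2)
  C[0][2] = min over k of (A[0][0] + B[0][2] = 2 + 5 = 7, A[0][1] + B[1][2] = 9 + 3 = 12, A[0][2] + B[2][2] = -1 + -5 = -6) = -6 (attained at k = 2)
  C[1][0] = min over k of (A[1][0] + B[0][0] = 4 + 7 = 11, A[1][1] + B[1][0] = 0 + -3 = -3, A[1][2] + B[2][0] = 10 + 7 = 17) = -3 (attained at k = 1)
  C[1][1] = min over k of (A[1][0] + B[0][1] = 4 + 1 = 5, A[1][1] + B[1][1] = 0 + -1 = -1, A[1][2] + B[2][1] = 10 + 1 = 11) = -1 (attained at k = 1)
  C[1][2] = min over k of (A[1][0] + B[0][2] = 4 + 5 = 9, A[1][1] + B[1][2] = 0 + 3 = 3, A[1][2] + B[2][2] = 10 + -5 = 5) = 3 (attained at k = 1)
  C[2][0] = min over k of (A[2][0] + B[0][0] = 3 + 7 = 10, A[2][1] + B[1][0] = 3 + -3 = 0, A[2][2] + B[2][0] = -5 + 7 = 2) = 0 (attained at k = 1)
  C[2][1] = min over k of (A[2][0] + B[0][1] = 3 + 1 = 4, A[2][1] + B[1][1] = 3 + -1 = 2, A[2][2] + B[2][1] = -5 + 1 = -4) = -4 (attained at k = 2)
  C[2][2] = min over k of (A[2][0] + B[0][2] = 3 + 5 = 8, A[2][1] + B[1][2] = 3 + 3 = 6, A[2][2] + B[2][2] = -5 + -5 = -10) = -10 (attained at k = 2)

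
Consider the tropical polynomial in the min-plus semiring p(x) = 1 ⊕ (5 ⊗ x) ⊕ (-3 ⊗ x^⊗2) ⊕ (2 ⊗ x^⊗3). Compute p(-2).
p(-2) = -7

A tropical monomial a ⊗ x^⊗i evaluates to a + i · x. Evaluating each term at x = -2:
  Term 0 contributes 1 + 0 · -2 = 1
  Term 1 contributes 5 + 1 · -2 = 3
  Term 2 contributes -3 + 2 · -2 = -7
  Term 3 contributes 2 + 3 · -2 = -4
p(-2) = ⊕ of these = min[1, 3, -7, -4] = -7.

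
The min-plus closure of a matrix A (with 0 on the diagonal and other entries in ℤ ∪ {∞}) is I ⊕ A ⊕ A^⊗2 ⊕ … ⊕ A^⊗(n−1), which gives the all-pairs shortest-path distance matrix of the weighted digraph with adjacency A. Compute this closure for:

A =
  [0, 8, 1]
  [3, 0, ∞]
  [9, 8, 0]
Closure =
  [0, 8, 1]
  [3, 0, 4]
  [9, 8, 0]

This is the Floyd-Warshall all-pairs shortest-path computation. For each intermediate vertex k = 0, 1, …, 2, update dist[i][j] ← min(dist[i][j], dist[i][k] + dist[k][j]). The final matrix gives, for each (i, j), the minimum total weight of any directed path from i to j (possibly empty when i = j).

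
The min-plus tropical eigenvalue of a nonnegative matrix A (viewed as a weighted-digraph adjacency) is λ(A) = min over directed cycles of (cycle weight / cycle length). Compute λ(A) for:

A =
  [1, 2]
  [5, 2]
λ(A) = 1

Enumerate directed cycles and compute their means (weight / length). Sample:
  cycle 0 → 0: weight = 1, length = 1, mean = 1/1 ≈ 1.000
  cycle 1 → 1: weight = 2, length = 1, mean = 2/1 ≈ 2.000
  cycle 0 → 1 → 0: weight = 7, length = 2, mean = 7/2 ≈ 3.500
  cycle 1 → 0 → 1: weight = 7, length = 2, mean = 7/2 ≈ 3.500
Minimum mean = 1.000, attained e.g. along the cycle 0 → 0 with weight 1 and length 1. So λ(A) = 1/1 = 1.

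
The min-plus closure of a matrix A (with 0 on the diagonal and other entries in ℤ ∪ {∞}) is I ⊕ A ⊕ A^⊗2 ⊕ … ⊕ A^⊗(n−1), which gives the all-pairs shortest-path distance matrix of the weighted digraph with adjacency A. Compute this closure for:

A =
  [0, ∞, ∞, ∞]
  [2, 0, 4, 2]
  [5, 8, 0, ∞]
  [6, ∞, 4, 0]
Closure =
  [0, ∞, ∞, ∞]
  [2, 0, 4, 2]
  [5, 8, 0, 10]
  [6, 12, 4, 0]

This is the Floyd-Warshall all-pairs shortest-path computation. For each intermediate vertex k = 0, 1, …, 3, update dist[i][j] ← min(dist[i][j], dist[i][k] + dist[k][j]). The final matrix gives, for each (i, j), the minimum total weight of any directed path from i to j (possibly empty when i = j).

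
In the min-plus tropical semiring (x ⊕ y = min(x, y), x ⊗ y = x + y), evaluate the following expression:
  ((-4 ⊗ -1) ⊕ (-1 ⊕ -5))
((-4 ⊗ -1) ⊕ (-1 ⊕ -5)) = -5

Expand innermost to outermost. Recall ⊕ takes the minimum of its arguments and ⊗ takes their sum. Working out the expression ((-4 ⊗ -1) ⊕ (-1 ⊕ -5)) gives -5.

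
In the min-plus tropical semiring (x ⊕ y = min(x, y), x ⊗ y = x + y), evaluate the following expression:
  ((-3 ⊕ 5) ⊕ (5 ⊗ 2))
((-3 ⊕ 5) ⊕ (5 ⊗ 2)) = -3

Expand innermost to outermost. Recall ⊕ takes the minimum of its arguments and ⊗ takes their sum. Working out the expression ((-3 ⊕ 5) ⊕ (5 ⊗ 2)) gives -3.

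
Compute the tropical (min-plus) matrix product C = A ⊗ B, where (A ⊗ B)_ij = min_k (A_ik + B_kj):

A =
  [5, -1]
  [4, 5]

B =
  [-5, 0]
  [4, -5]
A ⊗ B =
  [0, -6]
  [-1, 0]

Apply the min-plus product entry-by-entry:
  C[0][0] = min over k of (A[0][0] + B[0][0] = 5 + -5 = 0, A[0][1] + B[1][0] = -1 + 4 = 3) = 0 (attained at k = 0)
  C[0][1] = min over k of (A[0][0] + B[0][1] = 5 + 0 = 5, A[0][1] + B[1][1] = -1 + -5 = -6) = -6 (attained at k = 1)
  C[1][0] = min over k of (A[1][0] + B[0][0] = 4 + -5 = -1, A[1][1] + B[1][0] = 5 + 4 = 9) = -1 (attained at k = 0)
  C[1][1] = min over k of (A[1][0] + B[0][1] = 4 + 0 = 4, A[1][1] + B[1][1] = 5 + -5 = 0) = 0 (attained at k = 1)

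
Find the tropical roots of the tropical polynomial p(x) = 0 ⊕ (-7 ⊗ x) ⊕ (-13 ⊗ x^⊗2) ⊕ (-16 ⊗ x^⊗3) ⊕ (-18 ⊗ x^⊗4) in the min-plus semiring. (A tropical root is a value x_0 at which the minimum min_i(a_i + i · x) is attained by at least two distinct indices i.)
Roots: {2, 3, 6, 7}

Each tropical root is a break point of the lower envelope of the lines y = a_i + i · x (there are 5 lines, with slopes 0, 1, ..., 4). Only the lines that attain the minimum somewhere contribute to roots; other lines are dominated. Here the surviving (envelope) indices are i = 4, i = 3, i = 2, i = 1, i = 0.
Intersections between consecutive envelope lines give the roots: for adjacent envelope indices i < j the intersection is x = (a_i − a_j) / (j − i). Reading off the sorted break points: {2, 3, 6, 7}.
Verification: at each break x_0, at least two indices attain the minimum of min_i(a_i + i · x_0).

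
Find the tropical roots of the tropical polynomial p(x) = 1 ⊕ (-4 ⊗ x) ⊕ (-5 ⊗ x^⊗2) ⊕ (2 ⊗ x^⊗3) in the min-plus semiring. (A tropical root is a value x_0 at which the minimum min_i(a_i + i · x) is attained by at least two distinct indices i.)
Roots: {-7, 1, 5}

Each tropical root is a break point of the lower envelope of the lines y = a_i + i · x (there are 4 lines, with slopes 0, 1, ..., 3). Only the lines that attain the minimum somewhere contribute to roots; other lines are dominated. Here the surviving (envelope) indices are i = 3, i = 2, i = 1, i = 0.
Intersections between consecutive envelope lines give the roots: for adjacent envelope indices i < j the intersection is x = (a_i − a_j) / (j − i). Reading off the sorted break points: {-7, 1, 5}.
Verification: at each break x_0, at least two indices attain the minimum of min_i(a_i + i · x_0).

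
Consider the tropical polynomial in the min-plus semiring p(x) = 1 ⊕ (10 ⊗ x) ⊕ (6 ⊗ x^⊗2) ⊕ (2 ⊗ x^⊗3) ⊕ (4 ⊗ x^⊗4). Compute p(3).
p(3) = 1

A tropical monomial a ⊗ x^⊗i evaluates to a + i · x. Evaluating each term at x = 3:
  Term 0 contributes 1 + 0 · 3 = 1
  Term 1 contributes 10 + 1 · 3 = 13
  Term 2 contributes 6 + 2 · 3 = 12
  Term 3 contributes 2 + 3 · 3 = 11
  Term 4 contributes 4 + 4 · 3 = 16
p(3) = ⊕ of these = min[1, 13, 12, 11, 16] = 1.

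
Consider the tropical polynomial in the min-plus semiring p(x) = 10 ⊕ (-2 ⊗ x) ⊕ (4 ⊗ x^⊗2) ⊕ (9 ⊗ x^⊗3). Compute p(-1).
p(-1) = -3

A tropical monomial a ⊗ x^⊗i evaluates to a + i · x. Evaluating each term at x = -1:
  Term 0 contributes 10 + 0 · -1 = 10
  Term 1 contributes -2 + 1 · -1 = -3
  Term 2 contributes 4 + 2 · -1 = 2
  Term 3 contributes 9 + 3 · -1 = 6
p(-1) = ⊕ of these = min[10, -3, 2, 6] = -3.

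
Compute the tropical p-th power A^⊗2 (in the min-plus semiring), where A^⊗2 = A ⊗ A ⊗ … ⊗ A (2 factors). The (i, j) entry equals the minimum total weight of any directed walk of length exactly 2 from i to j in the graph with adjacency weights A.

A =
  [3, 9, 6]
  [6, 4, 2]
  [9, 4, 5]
A^⊗2 =
  [6, 10, 9]
  [9, 6, 6]
  [10, 8, 6]

Each entry (A^⊗2)_ij equals the minimum over all length-2 walks i = v_0 → v_1 → … → v_2 = j of Σ_t A[v_t][v_{t+1}]. For example, for (i, j) = (0, 2) we minimise over 3 possible intermediate vertex sequences; the minimum is 9, attained along the walk 0 → 0 → 2.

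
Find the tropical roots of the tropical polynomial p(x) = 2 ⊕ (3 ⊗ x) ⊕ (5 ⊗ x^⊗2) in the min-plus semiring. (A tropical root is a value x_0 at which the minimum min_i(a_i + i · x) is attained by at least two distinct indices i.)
Roots: {-2, -1}

Each tropical root is a break point of the lower envelope of the lines y = a_i + i · x (there are 3 lines, with slopes 0, 1, ..., 2). Only the lines that attain the minimum somewhere contribute to roots; other lines are dominated. Here the surviving (envelope) indices are i = 2, i = 1, i = 0.
Intersections between consecutive envelope lines give the roots: for adjacent envelope indices i < j the intersection is x = (a_i − a_j) / (j − i). Reading off the sorted break points: {-2, -1}.
Verification: at each break x_0, at least two indices attain the minimum of min_i(a_i + i · x_0).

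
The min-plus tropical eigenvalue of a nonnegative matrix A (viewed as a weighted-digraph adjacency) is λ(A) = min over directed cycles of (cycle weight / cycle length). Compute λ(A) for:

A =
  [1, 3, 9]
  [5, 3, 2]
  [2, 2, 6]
λ(A) = 1

Enumerate directed cycles and compute their means (weight / length). Sample:
  cycle 0 → 0: weight = 1, length = 1, mean = 1/1 ≈ 1.000
  cycle 1 → 1: weight = 3, length = 1, mean = 3/1 ≈ 3.000
  cycle 2 → 2: weight = 6, length = 1, mean = 6/1 ≈ 6.000
  cycle 0 → 1 → 0: weight = 8, length = 2, mean = 8/2 ≈ 4.000
  cycle 0 → 2 → 0: weight = 11, length = 2, mean = 11/2 ≈ 5.500
  cycle 1 → 0 → 1: weight = 8, length = 2, mean = 8/2 ≈ 4.000
Minimum mean = 1.000, attained e.g. along the cycle 0 → 0 with weight 1 and length 1. So λ(A) = 1/1 = 1.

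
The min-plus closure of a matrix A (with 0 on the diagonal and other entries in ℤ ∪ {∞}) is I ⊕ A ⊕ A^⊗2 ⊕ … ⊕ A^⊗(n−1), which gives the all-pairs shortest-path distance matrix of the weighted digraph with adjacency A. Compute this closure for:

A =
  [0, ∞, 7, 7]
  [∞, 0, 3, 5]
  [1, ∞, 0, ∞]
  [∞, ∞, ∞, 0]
Closure =
  [0, ∞, 7, 7]
  [4, 0, 3, 5]
  [1, ∞, 0, 8]
  [∞, ∞, ∞, 0]

This is the Floyd-Warshall all-pairs shortest-path computation. For each intermediate vertex k = 0, 1, …, 3, update dist[i][j] ← min(dist[i][j], dist[i][k] + dist[k][j]). The final matrix gives, for each (i, j), the minimum total weight of any directed path from i to j (possibly empty when i = j).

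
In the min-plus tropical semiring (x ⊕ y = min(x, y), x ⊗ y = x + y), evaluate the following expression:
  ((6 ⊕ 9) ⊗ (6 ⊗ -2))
((6 ⊕ 9) ⊗ (6 ⊗ -2)) = 10

Expand innermost to outermost. Recall ⊕ takes the minimum of its arguments and ⊗ takes their sum. Working out the expression ((6 ⊕ 9) ⊗ (6 ⊗ -2)) gives 10.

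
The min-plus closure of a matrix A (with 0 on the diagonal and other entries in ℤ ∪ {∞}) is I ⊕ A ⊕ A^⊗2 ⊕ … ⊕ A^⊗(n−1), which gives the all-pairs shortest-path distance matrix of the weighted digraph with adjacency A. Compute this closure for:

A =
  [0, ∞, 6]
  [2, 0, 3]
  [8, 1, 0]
Closure =
  [0, 7, 6]
  [2, 0, 3]
  [3, 1, 0]

This is the Floyd-Warshall all-pairs shortest-path computation. For each intermediate vertex k = 0, 1, …, 2, update dist[i][j] ← min(dist[i][j], dist[i][k] + dist[k][j]). The final matrix gives, for each (i, j), the minimum total weight of any directed path from i to j (possibly empty when i = j).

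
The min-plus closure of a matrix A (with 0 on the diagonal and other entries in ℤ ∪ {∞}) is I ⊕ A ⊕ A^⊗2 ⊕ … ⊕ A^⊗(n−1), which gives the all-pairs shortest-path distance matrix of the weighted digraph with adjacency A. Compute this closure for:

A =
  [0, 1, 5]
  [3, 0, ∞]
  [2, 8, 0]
Closure =
  [0, 1, 5]
  [3, 0, 8]
  [2, 3, 0]

This is the Floyd-Warshall all-pairs shortest-path computation. For each intermediate vertex k = 0, 1, …, 2, update dist[i][j] ← min(dist[i][j], dist[i][k] + dist[k][j]). The final matrix gives, for each (i, j), the minimum total weight of any directed path from i to j (possibly empty when i = j).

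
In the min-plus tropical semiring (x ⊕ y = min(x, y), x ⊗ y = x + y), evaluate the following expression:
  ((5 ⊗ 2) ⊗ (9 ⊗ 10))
((5 ⊗ 2) ⊗ (9 ⊗ 10)) = 26

Expand innermost to outermost. Recall ⊕ takes the minimum of its arguments and ⊗ takes their sum. Working out the expression ((5 ⊗ 2) ⊗ (9 ⊗ 10)) gives 26.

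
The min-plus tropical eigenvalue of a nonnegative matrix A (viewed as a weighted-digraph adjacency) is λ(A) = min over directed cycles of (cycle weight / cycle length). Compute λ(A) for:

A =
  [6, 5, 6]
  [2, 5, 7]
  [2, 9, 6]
λ(A) = 7/2

Enumerate directed cycles and compute their means (weight / length). Sample:
  cycle 0 → 0: weight = 6, length = 1, mean = 6/1 ≈ 6.000
  cycle 1 → 1: weight = 5, length = 1, mean = 5/1 ≈ 5.000
  cycle 2 → 2: weight = 6, length = 1, mean = 6/1 ≈ 6.000
  cycle 0 → 1 → 0: weight = 7, length = 2, mean = 7/2 ≈ 3.500
  cycle 0 → 2 → 0: weight = 8, length = 2, mean = 8/2 ≈ 4.000
  cycle 1 → 0 → 1: weight = 7, length = 2, mean = 7/2 ≈ 3.500
Minimum mean = 3.500, attained e.g. along the cycle 0 → 1 → 0 with weight 7 and length 2. So λ(A) = 7/2 = 7/2.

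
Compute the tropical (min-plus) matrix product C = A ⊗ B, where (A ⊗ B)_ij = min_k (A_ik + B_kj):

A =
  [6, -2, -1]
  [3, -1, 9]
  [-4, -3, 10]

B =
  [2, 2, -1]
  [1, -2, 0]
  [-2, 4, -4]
A ⊗ B =
  [-3, -4, -5]
  [0, -3, -1]
  [-2, -5, -5]

Apply the min-plus product entry-by-entry:
  C[0][0] = min over k of (A[0][0] + B[0][0] = 6 + 2 = 8, A[0][1] + B[1][0] = -2 + 1 = -1, A[0][2] + B[2][0] = -1 + -2 = -3) = -3 (attained at k = 2)
  C[0][1] = min over k of (A[0][0] + B[0][1] = 6 + 2 = 8, A[0][1] + B[1][1] = -2 + -2 = -4, A[0][2] + B[2][1] = -1 + 4 = 3) = -4 (attained at k = 1)
  C[0][2] = min over k of (A[0][0] + B[0][2] = 6 + -1 = 5, A[0][1] + B[1][2] = -2 + 0 = -2, A[0][2] + B[2][2] = -1 + -4 = -5) = -5 (attained at k = 2)
  C[1][0] = min over k of (A[1][0] + B[0][0] = 3 + 2 = 5, A[1][1] + B[1][0] = -1 + 1 = 0, A[1][2] + B[2][0] = 9 + -2 = 7) = 0 (attained at k = 1)
  C[1][1] = min over k of (A[1][0] + B[0][1] = 3 + 2 = 5, A[1][1] + B[1][1] = -1 + -2 = -3, A[1][2] + B[2][1] = 9 + 4 = 13) = -3 (attained at k = 1)
  C[1][2] = min over k of (A[1][0] + B[0][2] = 3 + -1 = 2, A[1][1] + B[1][2] = -1 + 0 = -1, A[1][2] + B[2][2] = 9 + -4 = 5) = -1 (attained at k = 1)
  C[2][0] = min over k of (A[2][0] + B[0][0] = -4 + 2 = -2, A[2][1] + B[1][0] = -3 + 1 = -2, A[2][2] + B[2][0] = 10 + -2 = 8) = -2 (attained at k = 0)
  C[2][1] = min over k of (A[2][0] + B[0][1] = -4 + 2 = -2, A[2][1] + B[1][1] = -3 + -2 = -5, A[2][2] + B[2][1] = 10 + 4 = 14) = -5 (attained at k = 1)
  C[2][2] = min over k of (A[2][0] + B[0][2] = -4 + -1 = -5, A[2][1] + B[1][2] = -3 + 0 = -3, A[2][2] + B[2][2] = 10 + -4 = 6) = -5 (attained at k = 0)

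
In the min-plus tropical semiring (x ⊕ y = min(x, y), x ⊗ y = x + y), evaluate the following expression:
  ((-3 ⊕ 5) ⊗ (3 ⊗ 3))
((-3 ⊕ 5) ⊗ (3 ⊗ 3)) = 3

Expand innermost to outermost. Recall ⊕ takes the minimum of its arguments and ⊗ takes their sum. Working out the expression ((-3 ⊕ 5) ⊗ (3 ⊗ 3)) gives 3.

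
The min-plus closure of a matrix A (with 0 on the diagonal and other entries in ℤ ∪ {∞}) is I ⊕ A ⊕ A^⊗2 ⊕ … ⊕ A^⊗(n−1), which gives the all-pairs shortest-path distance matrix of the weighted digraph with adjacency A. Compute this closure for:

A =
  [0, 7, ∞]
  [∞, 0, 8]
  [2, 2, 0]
Closure =
  [0, 7, 15]
  [10, 0, 8]
  [2, 2, 0]

This is the Floyd-Warshall all-pairs shortest-path computation. For each intermediate vertex k = 0, 1, …, 2, update dist[i][j] ← min(dist[i][j], dist[i][k] + dist[k][j]). The final matrix gives, for each (i, j), the minimum total weight of any directed path from i to j (possibly empty when i = j).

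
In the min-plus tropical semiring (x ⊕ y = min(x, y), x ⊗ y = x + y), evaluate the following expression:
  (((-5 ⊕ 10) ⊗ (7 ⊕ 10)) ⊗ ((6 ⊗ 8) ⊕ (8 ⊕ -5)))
(((-5 ⊕ 10) ⊗ (7 ⊕ 10)) ⊗ ((6 ⊗ 8) ⊕ (8 ⊕ -5))) = -3

Expand innermost to outermost. Recall ⊕ takes the minimum of its arguments and ⊗ takes their sum. Working out the expression (((-5 ⊕ 10) ⊗ (7 ⊕ 10)) ⊗ ((6 ⊗ 8) ⊕ (8 ⊕ -5))) gives -3.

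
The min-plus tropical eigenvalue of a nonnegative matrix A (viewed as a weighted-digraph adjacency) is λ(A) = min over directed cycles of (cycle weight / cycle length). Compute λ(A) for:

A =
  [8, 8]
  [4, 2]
λ(A) = 2

Enumerate directed cycles and compute their means (weight / length). Sample:
  cycle 0 → 0: weight = 8, length = 1, mean = 8/1 ≈ 8.000
  cycle 1 → 1: weight = 2, length = 1, mean = 2/1 ≈ 2.000
  cycle 0 → 1 → 0: weight = 12, length = 2, mean = 12/2 ≈ 6.000
  cycle 1 → 0 → 1: weight = 12, length = 2, mean = 12/2 ≈ 6.000
Minimum mean = 2.000, attained e.g. along the cycle 1 → 1 with weight 2 and length 1. So λ(A) = 2/1 = 2.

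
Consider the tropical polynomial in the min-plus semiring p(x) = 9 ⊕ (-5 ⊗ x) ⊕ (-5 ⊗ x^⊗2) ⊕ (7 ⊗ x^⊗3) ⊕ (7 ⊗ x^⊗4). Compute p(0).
p(0) = -5

A tropical monomial a ⊗ x^⊗i evaluates to a + i · x. Evaluating each term at x = 0:
  Term 0 contributes 9 + 0 · 0 = 9
  Term 1 contributes -5 + 1 · 0 = -5
  Term 2 contributes -5 + 2 · 0 = -5
  Term 3 contributes 7 + 3 · 0 = 7
  Term 4 contributes 7 + 4 · 0 = 7
p(0) = ⊕ of these = min[9, -5, -5, 7, 7] = -5.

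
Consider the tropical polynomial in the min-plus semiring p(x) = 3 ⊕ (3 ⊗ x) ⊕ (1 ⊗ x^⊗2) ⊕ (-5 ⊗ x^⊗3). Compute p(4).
p(4) = 3

A tropical monomial a ⊗ x^⊗i evaluates to a + i · x. Evaluating each term at x = 4:
  Term 0 contributes 3 + 0 · 4 = 3
  Term 1 contributes 3 + 1 · 4 = 7
  Term 2 contributes 1 + 2 · 4 = 9
  Term 3 contributes -5 + 3 · 4 = 7
p(4) = ⊕ of these = min[3, 7, 9, 7] = 3.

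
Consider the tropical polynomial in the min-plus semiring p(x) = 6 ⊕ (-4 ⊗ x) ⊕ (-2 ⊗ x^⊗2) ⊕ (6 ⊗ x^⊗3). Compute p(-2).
p(-2) = -6

A tropical monomial a ⊗ x^⊗i evaluates to a + i · x. Evaluating each term at x = -2:
  Term 0 contributes 6 + 0 · -2 = 6
  Term 1 contributes -4 + 1 · -2 = -6
  Term 2 contributes -2 + 2 · -2 = -6
  Term 3 contributes 6 + 3 · -2 = 0
p(-2) = ⊕ of these = min[6, -6, -6, 0] = -6.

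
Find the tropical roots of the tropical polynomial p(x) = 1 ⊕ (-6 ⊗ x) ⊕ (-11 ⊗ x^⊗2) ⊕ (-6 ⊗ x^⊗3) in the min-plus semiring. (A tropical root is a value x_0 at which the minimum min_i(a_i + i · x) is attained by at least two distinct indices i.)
Roots: {-5, 5, 7}

Each tropical root is a break point of the lower envelope of the lines y = a_i + i · x (there are 4 lines, with slopes 0, 1, ..., 3). Only the lines that attain the minimum somewhere contribute to roots; other lines are dominated. Here the surviving (envelope) indices are i = 3, i = 2, i = 1, i = 0.
Intersections between consecutive envelope lines give the roots: for adjacent envelope indices i < j the intersection is x = (a_i − a_j) / (j − i). Reading off the sorted break points: {-5, 5, 7}.
Verification: at each break x_0, at least two indices attain the minimum of min_i(a_i + i · x_0).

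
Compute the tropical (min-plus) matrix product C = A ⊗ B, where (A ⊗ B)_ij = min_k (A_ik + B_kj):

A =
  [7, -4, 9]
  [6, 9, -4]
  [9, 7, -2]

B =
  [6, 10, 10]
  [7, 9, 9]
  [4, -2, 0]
A ⊗ B =
  [3, 5, 5]
  [0, -6, -4]
  [2, -4, -2]

Apply the min-plus product entry-by-entry:
  C[0][0] = min over k of (A[0][0] + B[0][0] = 7 + 6 = 13, A[0][1] + B[1][0] = -4 + 7 = 3, A[0][2] + B[2][0] = 9 + 4 = 13) = 3 (attained at k = 1)
  C[0][1] = min over k of (A[0][0] + B[0][1] = 7 + 10 = 17, A[0][1] + B[1][1] = -4 + 9 = 5, A[0][2] + B[2][1] = 9 + -2 = 7) = 5 (attained at k = 1)
  C[0][2] = min over k of (A[0][0] + B[0][2] = 7 + 10 = 17, A[0][1] + B[1][2] = -4 + 9 = 5, A[0][2] + B[2][2] = 9 + 0 = 9) = 5 (attained at k = 1)
  C[1][0] = min over k of (A[1][0] + B[0][0] = 6 + 6 = 12, A[1][1] + B[1][0] = 9 + 7 = 16, A[1][2] + B[2][0] = -4 + 4 = 0) = 0 (attained at k = 2)
  C[1][1] = min over k of (A[1][0] + B[0][1] = 6 + 10 = 16, A[1][1] + B[1][1] = 9 + 9 = 18, A[1][2] + B[2][1] = -4 + -2 = -6) = -6 (attained at k = 2)
  C[1][2] = min over k of (A[1][0] + B[0][2] = 6 + 10 = 16, A[1][1] + B[1][2] = 9 + 9 = 18, A[1][2] + B[2][2] = -4 + 0 = -4) = -4 (attained at k = 2)
  C[2][0] = min over k of (A[2][0] + B[0][0] = 9 + 6 = 15, A[2][1] + B[1][0] = 7 + 7 = 14, A[2][2] + B[2][0] = -2 + 4 = 2) = 2 (attained at k = 2)
  C[2][1] = min over k of (A[2][0] + B[0][1] = 9 + 10 = 19, A[2][1] + B[1][1] = 7 + 9 = 16, A[2][2] + B[2][1] = -2 + -2 = -4) = -4 (attained at k = 2)
  C[2][2] = min over k of (A[2][0] + B[0][2] = 9 + 10 = 19, A[2][1] + B[1][2] = 7 + 9 = 16, A[2][2] + B[2][2] = -2 + 0 = -2) = -2 (attained at k = 2)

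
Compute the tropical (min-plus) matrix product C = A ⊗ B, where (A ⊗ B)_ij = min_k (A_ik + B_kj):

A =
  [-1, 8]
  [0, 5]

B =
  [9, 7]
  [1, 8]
A ⊗ B =
  [8, 6]
  [6, 7]

Apply the min-plus product entry-by-entry:
  C[0][0] = min over k of (A[0][0] + B[0][0] = -1 + 9 = 8, A[0][1] + B[1][0] = 8 + 1 = 9) = 8 (attained at k = 0)
  C[0][1] = min over k of (A[0][0] + B[0][1] = -1 + 7 = 6, A[0][1] + B[1][1] = 8 + 8 = 16) = 6 (attained at k = 0)
  C[1][0] = min over k of (A[1][0] + B[0][0] = 0 + 9 = 9, A[1][1] + B[1][0] = 5 + 1 = 6) = 6 (attained at k = 1)
  C[1][1] = min over k of (A[1][0] + B[0][1] = 0 + 7 = 7, A[1][1] + B[1][1] = 5 + 8 = 13) = 7 (attained at k = 0)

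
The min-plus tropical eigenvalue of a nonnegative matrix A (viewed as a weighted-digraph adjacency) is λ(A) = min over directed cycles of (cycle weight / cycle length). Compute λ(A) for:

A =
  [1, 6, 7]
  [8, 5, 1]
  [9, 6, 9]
λ(A) = 1

Enumerate directed cycles and compute their means (weight / length). Sample:
  cycle 0 → 0: weight = 1, length = 1, mean = 1/1 ≈ 1.000
  cycle 1 → 1: weight = 5, length = 1, mean = 5/1 ≈ 5.000
  cycle 2 → 2: weight = 9, length = 1, mean = 9/1 ≈ 9.000
  cycle 0 → 1 → 0: weight = 14, length = 2, mean = 14/2 ≈ 7.000
  cycle 0 → 2 → 0: weight = 16, length = 2, mean = 16/2 ≈ 8.000
  cycle 1 → 0 → 1: weight = 14, length = 2, mean = 14/2 ≈ 7.000
Minimum mean = 1.000, attained e.g. along the cycle 0 → 0 with weight 1 and length 1. So λ(A) = 1/1 = 1.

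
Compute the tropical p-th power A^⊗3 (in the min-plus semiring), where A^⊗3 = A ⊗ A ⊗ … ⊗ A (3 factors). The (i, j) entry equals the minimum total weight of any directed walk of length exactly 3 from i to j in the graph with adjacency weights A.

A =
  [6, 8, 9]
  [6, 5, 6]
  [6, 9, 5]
A^⊗3 =
  [18, 18, 19]
  [16, 15, 16]
  [16, 19, 15]

Each entry (A^⊗3)_ij equals the minimum over all length-3 walks i = v_0 → v_1 → … → v_3 = j of Σ_t A[v_t][v_{t+1}]. For example, for (i, j) = (0, 2) we minimise over 9 possible intermediate vertex sequences; the minimum is 19, attained along the walk 0 → 1 → 1 → 2.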